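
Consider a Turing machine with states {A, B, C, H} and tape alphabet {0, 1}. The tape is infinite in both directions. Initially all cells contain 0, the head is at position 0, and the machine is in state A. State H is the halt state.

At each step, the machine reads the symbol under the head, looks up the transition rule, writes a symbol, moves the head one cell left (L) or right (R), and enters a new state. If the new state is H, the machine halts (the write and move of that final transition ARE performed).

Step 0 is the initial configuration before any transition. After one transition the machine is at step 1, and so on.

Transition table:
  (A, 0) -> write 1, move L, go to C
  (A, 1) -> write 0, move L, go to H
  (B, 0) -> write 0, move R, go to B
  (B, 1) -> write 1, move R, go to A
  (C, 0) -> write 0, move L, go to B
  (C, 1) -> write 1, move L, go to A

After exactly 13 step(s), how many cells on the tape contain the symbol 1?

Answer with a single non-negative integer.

Step 1: in state A at pos 0, read 0 -> (A,0)->write 1,move L,goto C. Now: state=C, head=-1, tape[-2..1]=0010 (head:  ^)
Step 2: in state C at pos -1, read 0 -> (C,0)->write 0,move L,goto B. Now: state=B, head=-2, tape[-3..1]=00010 (head:  ^)
Step 3: in state B at pos -2, read 0 -> (B,0)->write 0,move R,goto B. Now: state=B, head=-1, tape[-3..1]=00010 (head:   ^)
Step 4: in state B at pos -1, read 0 -> (B,0)->write 0,move R,goto B. Now: state=B, head=0, tape[-3..1]=00010 (head:    ^)
Step 5: in state B at pos 0, read 1 -> (B,1)->write 1,move R,goto A. Now: state=A, head=1, tape[-3..2]=000100 (head:     ^)
Step 6: in state A at pos 1, read 0 -> (A,0)->write 1,move L,goto C. Now: state=C, head=0, tape[-3..2]=000110 (head:    ^)
Step 7: in state C at pos 0, read 1 -> (C,1)->write 1,move L,goto A. Now: state=A, head=-1, tape[-3..2]=000110 (head:   ^)
Step 8: in state A at pos -1, read 0 -> (A,0)->write 1,move L,goto C. Now: state=C, head=-2, tape[-3..2]=001110 (head:  ^)
Step 9: in state C at pos -2, read 0 -> (C,0)->write 0,move L,goto B. Now: state=B, head=-3, tape[-4..2]=0001110 (head:  ^)
Step 10: in state B at pos -3, read 0 -> (B,0)->write 0,move R,goto B. Now: state=B, head=-2, tape[-4..2]=0001110 (head:   ^)
Step 11: in state B at pos -2, read 0 -> (B,0)->write 0,move R,goto B. Now: state=B, head=-1, tape[-4..2]=0001110 (head:    ^)
Step 12: in state B at pos -1, read 1 -> (B,1)->write 1,move R,goto A. Now: state=A, head=0, tape[-4..2]=0001110 (head:     ^)
Step 13: in state A at pos 0, read 1 -> (A,1)->write 0,move L,goto H. Now: state=H, head=-1, tape[-4..2]=0001010 (head:    ^)
Cells containing 1 after step 13: {-1, 1} -> 2 cell(s)

Answer: 2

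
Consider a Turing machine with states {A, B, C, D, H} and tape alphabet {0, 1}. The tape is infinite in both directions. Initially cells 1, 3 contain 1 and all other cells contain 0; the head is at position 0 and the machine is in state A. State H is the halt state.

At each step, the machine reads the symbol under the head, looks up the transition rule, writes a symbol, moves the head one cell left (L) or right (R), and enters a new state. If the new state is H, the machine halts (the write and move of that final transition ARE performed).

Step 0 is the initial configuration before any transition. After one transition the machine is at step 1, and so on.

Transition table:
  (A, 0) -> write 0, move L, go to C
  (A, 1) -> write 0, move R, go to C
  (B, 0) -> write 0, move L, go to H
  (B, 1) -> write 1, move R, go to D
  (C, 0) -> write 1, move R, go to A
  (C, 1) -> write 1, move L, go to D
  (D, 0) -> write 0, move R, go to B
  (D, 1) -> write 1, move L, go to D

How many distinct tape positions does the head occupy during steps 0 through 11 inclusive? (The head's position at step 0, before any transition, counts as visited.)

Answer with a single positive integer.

Step 1: in state A at pos 0, read 0 -> (A,0)->write 0,move L,goto C. Now: state=C, head=-1, tape[-2..4]=0001010 (head:  ^)
Step 2: in state C at pos -1, read 0 -> (C,0)->write 1,move R,goto A. Now: state=A, head=0, tape[-2..4]=0101010 (head:   ^)
Step 3: in state A at pos 0, read 0 -> (A,0)->write 0,move L,goto C. Now: state=C, head=-1, tape[-2..4]=0101010 (head:  ^)
Step 4: in state C at pos -1, read 1 -> (C,1)->write 1,move L,goto D. Now: state=D, head=-2, tape[-3..4]=00101010 (head:  ^)
Step 5: in state D at pos -2, read 0 -> (D,0)->write 0,move R,goto B. Now: state=B, head=-1, tape[-3..4]=00101010 (head:   ^)
Step 6: in state B at pos -1, read 1 -> (B,1)->write 1,move R,goto D. Now: state=D, head=0, tape[-3..4]=00101010 (head:    ^)
Step 7: in state D at pos 0, read 0 -> (D,0)->write 0,move R,goto B. Now: state=B, head=1, tape[-3..4]=00101010 (head:     ^)
Step 8: in state B at pos 1, read 1 -> (B,1)->write 1,move R,goto D. Now: state=D, head=2, tape[-3..4]=00101010 (head:      ^)
Step 9: in state D at pos 2, read 0 -> (D,0)->write 0,move R,goto B. Now: state=B, head=3, tape[-3..4]=00101010 (head:       ^)
Step 10: in state B at pos 3, read 1 -> (B,1)->write 1,move R,goto D. Now: state=D, head=4, tape[-3..5]=001010100 (head:        ^)
Step 11: in state D at pos 4, read 0 -> (D,0)->write 0,move R,goto B. Now: state=B, head=5, tape[-3..6]=0010101000 (head:         ^)
Head positions at steps 0..11: starting at 0, distinct positions visited = {-2, -1, 0, 1, 2, 3, 4, 5} -> 8 position(s)

Answer: 8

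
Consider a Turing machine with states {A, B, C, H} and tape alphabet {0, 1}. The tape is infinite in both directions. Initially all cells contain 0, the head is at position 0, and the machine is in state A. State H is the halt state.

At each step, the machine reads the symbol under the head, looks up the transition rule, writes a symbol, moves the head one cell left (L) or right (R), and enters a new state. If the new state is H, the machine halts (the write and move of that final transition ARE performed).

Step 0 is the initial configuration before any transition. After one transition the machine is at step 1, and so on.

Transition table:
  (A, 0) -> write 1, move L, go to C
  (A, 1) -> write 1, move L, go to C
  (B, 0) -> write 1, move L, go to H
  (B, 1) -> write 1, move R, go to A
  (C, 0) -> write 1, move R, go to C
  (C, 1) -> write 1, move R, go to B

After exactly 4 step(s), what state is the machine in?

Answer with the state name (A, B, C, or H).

Step 1: in state A at pos 0, read 0 -> (A,0)->write 1,move L,goto C. Now: state=C, head=-1, tape[-2..1]=0010 (head:  ^)
Step 2: in state C at pos -1, read 0 -> (C,0)->write 1,move R,goto C. Now: state=C, head=0, tape[-2..1]=0110 (head:   ^)
Step 3: in state C at pos 0, read 1 -> (C,1)->write 1,move R,goto B. Now: state=B, head=1, tape[-2..2]=01100 (head:    ^)
Step 4: in state B at pos 1, read 0 -> (B,0)->write 1,move L,goto H. Now: state=H, head=0, tape[-2..2]=01110 (head:   ^)

Answer: H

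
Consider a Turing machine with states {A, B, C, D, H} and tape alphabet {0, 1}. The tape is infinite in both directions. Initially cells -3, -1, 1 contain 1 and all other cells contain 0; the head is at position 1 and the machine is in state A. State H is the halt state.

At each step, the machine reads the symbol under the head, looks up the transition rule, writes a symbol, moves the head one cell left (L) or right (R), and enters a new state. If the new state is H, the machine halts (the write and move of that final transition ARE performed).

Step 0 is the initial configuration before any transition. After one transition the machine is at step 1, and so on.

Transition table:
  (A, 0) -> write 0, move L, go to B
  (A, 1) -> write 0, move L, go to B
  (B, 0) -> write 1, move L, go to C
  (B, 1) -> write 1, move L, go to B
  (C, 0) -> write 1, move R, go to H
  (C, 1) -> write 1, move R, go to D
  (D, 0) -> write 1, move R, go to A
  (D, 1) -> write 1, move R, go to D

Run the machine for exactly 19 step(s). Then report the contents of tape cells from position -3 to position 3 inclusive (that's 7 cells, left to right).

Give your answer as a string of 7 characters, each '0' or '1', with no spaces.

Step 1: in state A at pos 1, read 1 -> (A,1)->write 0,move L,goto B. Now: state=B, head=0, tape[-4..2]=0101000 (head:     ^)
Step 2: in state B at pos 0, read 0 -> (B,0)->write 1,move L,goto C. Now: state=C, head=-1, tape[-4..2]=0101100 (head:    ^)
Step 3: in state C at pos -1, read 1 -> (C,1)->write 1,move R,goto D. Now: state=D, head=0, tape[-4..2]=0101100 (head:     ^)
Step 4: in state D at pos 0, read 1 -> (D,1)->write 1,move R,goto D. Now: state=D, head=1, tape[-4..2]=0101100 (head:      ^)
Step 5: in state D at pos 1, read 0 -> (D,0)->write 1,move R,goto A. Now: state=A, head=2, tape[-4..3]=01011100 (head:       ^)
Step 6: in state A at pos 2, read 0 -> (A,0)->write 0,move L,goto B. Now: state=B, head=1, tape[-4..3]=01011100 (head:      ^)
Step 7: in state B at pos 1, read 1 -> (B,1)->write 1,move L,goto B. Now: state=B, head=0, tape[-4..3]=01011100 (head:     ^)
Step 8: in state B at pos 0, read 1 -> (B,1)->write 1,move L,goto B. Now: state=B, head=-1, tape[-4..3]=01011100 (head:    ^)
Step 9: in state B at pos -1, read 1 -> (B,1)->write 1,move L,goto B. Now: state=B, head=-2, tape[-4..3]=01011100 (head:   ^)
Step 10: in state B at pos -2, read 0 -> (B,0)->write 1,move L,goto C. Now: state=C, head=-3, tape[-4..3]=01111100 (head:  ^)
Step 11: in state C at pos -3, read 1 -> (C,1)->write 1,move R,goto D. Now: state=D, head=-2, tape[-4..3]=01111100 (head:   ^)
Step 12: in state D at pos -2, read 1 -> (D,1)->write 1,move R,goto D. Now: state=D, head=-1, tape[-4..3]=01111100 (head:    ^)
Step 13: in state D at pos -1, read 1 -> (D,1)->write 1,move R,goto D. Now: state=D, head=0, tape[-4..3]=01111100 (head:     ^)
Step 14: in state D at pos 0, read 1 -> (D,1)->write 1,move R,goto D. Now: state=D, head=1, tape[-4..3]=01111100 (head:      ^)
Step 15: in state D at pos 1, read 1 -> (D,1)->write 1,move R,goto D. Now: state=D, head=2, tape[-4..3]=01111100 (head:       ^)
Step 16: in state D at pos 2, read 0 -> (D,0)->write 1,move R,goto A. Now: state=A, head=3, tape[-4..4]=011111100 (head:        ^)
Step 17: in state A at pos 3, read 0 -> (A,0)->write 0,move L,goto B. Now: state=B, head=2, tape[-4..4]=011111100 (head:       ^)
Step 18: in state B at pos 2, read 1 -> (B,1)->write 1,move L,goto B. Now: state=B, head=1, tape[-4..4]=011111100 (head:      ^)
Step 19: in state B at pos 1, read 1 -> (B,1)->write 1,move L,goto B. Now: state=B, head=0, tape[-4..4]=011111100 (head:     ^)

Answer: 1111110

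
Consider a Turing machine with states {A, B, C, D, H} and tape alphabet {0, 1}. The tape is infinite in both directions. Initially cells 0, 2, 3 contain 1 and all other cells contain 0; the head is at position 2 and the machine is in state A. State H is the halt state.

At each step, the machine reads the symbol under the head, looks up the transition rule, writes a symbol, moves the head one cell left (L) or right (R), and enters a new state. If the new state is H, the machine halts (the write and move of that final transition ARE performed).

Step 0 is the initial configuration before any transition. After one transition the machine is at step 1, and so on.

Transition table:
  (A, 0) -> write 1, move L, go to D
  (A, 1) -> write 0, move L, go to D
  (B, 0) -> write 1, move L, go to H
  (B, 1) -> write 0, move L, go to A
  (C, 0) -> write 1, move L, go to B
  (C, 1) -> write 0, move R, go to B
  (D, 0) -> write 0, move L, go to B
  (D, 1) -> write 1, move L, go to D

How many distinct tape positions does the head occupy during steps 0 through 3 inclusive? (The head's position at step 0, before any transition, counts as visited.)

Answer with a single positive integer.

Answer: 4

Derivation:
Step 1: in state A at pos 2, read 1 -> (A,1)->write 0,move L,goto D. Now: state=D, head=1, tape[-1..4]=010010 (head:   ^)
Step 2: in state D at pos 1, read 0 -> (D,0)->write 0,move L,goto B. Now: state=B, head=0, tape[-1..4]=010010 (head:  ^)
Step 3: in state B at pos 0, read 1 -> (B,1)->write 0,move L,goto A. Now: state=A, head=-1, tape[-2..4]=0000010 (head:  ^)
Head positions at steps 0..3: starting at 2, distinct positions visited = {-1, 0, 1, 2} -> 4 position(s)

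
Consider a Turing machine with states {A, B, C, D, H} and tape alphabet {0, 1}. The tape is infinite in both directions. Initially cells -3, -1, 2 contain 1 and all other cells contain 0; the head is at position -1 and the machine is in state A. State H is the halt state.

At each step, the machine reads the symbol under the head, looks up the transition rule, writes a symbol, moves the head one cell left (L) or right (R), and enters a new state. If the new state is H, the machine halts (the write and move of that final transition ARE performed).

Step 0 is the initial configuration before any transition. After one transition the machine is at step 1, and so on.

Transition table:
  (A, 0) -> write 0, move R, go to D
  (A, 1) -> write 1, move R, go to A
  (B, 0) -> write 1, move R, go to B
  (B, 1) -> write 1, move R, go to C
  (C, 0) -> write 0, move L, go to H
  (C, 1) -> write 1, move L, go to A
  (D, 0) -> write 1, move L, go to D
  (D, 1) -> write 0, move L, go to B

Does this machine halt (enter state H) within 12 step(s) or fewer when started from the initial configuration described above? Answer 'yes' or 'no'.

Answer: no

Derivation:
Step 1: in state A at pos -1, read 1 -> (A,1)->write 1,move R,goto A. Now: state=A, head=0, tape[-4..3]=01010010 (head:     ^)
Step 2: in state A at pos 0, read 0 -> (A,0)->write 0,move R,goto D. Now: state=D, head=1, tape[-4..3]=01010010 (head:      ^)
Step 3: in state D at pos 1, read 0 -> (D,0)->write 1,move L,goto D. Now: state=D, head=0, tape[-4..3]=01010110 (head:     ^)
Step 4: in state D at pos 0, read 0 -> (D,0)->write 1,move L,goto D. Now: state=D, head=-1, tape[-4..3]=01011110 (head:    ^)
Step 5: in state D at pos -1, read 1 -> (D,1)->write 0,move L,goto B. Now: state=B, head=-2, tape[-4..3]=01001110 (head:   ^)
Step 6: in state B at pos -2, read 0 -> (B,0)->write 1,move R,goto B. Now: state=B, head=-1, tape[-4..3]=01101110 (head:    ^)
Step 7: in state B at pos -1, read 0 -> (B,0)->write 1,move R,goto B. Now: state=B, head=0, tape[-4..3]=01111110 (head:     ^)
Step 8: in state B at pos 0, read 1 -> (B,1)->write 1,move R,goto C. Now: state=C, head=1, tape[-4..3]=01111110 (head:      ^)
Step 9: in state C at pos 1, read 1 -> (C,1)->write 1,move L,goto A. Now: state=A, head=0, tape[-4..3]=01111110 (head:     ^)
Step 10: in state A at pos 0, read 1 -> (A,1)->write 1,move R,goto A. Now: state=A, head=1, tape[-4..3]=01111110 (head:      ^)
Step 11: in state A at pos 1, read 1 -> (A,1)->write 1,move R,goto A. Now: state=A, head=2, tape[-4..3]=01111110 (head:       ^)
Step 12: in state A at pos 2, read 1 -> (A,1)->write 1,move R,goto A. Now: state=A, head=3, tape[-4..4]=011111100 (head:        ^)
After 12 step(s): state = A (not H) -> not halted within 12 -> no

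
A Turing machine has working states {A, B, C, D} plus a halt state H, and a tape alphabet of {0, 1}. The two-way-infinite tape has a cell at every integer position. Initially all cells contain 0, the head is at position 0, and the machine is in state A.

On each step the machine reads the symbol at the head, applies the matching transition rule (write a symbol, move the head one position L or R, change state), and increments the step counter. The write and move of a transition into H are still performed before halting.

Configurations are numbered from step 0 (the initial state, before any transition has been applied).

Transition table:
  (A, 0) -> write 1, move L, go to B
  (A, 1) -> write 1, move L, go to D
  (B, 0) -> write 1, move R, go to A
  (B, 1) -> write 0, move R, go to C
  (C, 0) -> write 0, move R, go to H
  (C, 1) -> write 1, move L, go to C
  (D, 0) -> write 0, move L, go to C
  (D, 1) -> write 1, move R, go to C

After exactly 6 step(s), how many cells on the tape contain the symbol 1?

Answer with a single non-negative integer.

Step 1: in state A at pos 0, read 0 -> (A,0)->write 1,move L,goto B. Now: state=B, head=-1, tape[-2..1]=0010 (head:  ^)
Step 2: in state B at pos -1, read 0 -> (B,0)->write 1,move R,goto A. Now: state=A, head=0, tape[-2..1]=0110 (head:   ^)
Step 3: in state A at pos 0, read 1 -> (A,1)->write 1,move L,goto D. Now: state=D, head=-1, tape[-2..1]=0110 (head:  ^)
Step 4: in state D at pos -1, read 1 -> (D,1)->write 1,move R,goto C. Now: state=C, head=0, tape[-2..1]=0110 (head:   ^)
Step 5: in state C at pos 0, read 1 -> (C,1)->write 1,move L,goto C. Now: state=C, head=-1, tape[-2..1]=0110 (head:  ^)
Step 6: in state C at pos -1, read 1 -> (C,1)->write 1,move L,goto C. Now: state=C, head=-2, tape[-3..1]=00110 (head:  ^)
Cells containing 1 after step 6: {-1, 0} -> 2 cell(s)

Answer: 2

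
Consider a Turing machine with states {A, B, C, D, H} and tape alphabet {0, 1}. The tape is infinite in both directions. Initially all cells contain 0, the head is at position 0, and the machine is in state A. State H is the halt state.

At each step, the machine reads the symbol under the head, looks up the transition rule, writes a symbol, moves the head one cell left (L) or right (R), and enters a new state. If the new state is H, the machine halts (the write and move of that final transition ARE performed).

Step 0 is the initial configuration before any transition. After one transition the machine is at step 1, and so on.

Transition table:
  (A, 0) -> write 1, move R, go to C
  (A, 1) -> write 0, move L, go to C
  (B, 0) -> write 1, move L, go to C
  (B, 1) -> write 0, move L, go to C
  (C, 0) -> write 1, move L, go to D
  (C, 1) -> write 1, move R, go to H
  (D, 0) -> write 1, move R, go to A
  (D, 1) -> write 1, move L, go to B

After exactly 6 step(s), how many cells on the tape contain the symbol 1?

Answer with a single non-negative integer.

Step 1: in state A at pos 0, read 0 -> (A,0)->write 1,move R,goto C. Now: state=C, head=1, tape[-1..2]=0100 (head:   ^)
Step 2: in state C at pos 1, read 0 -> (C,0)->write 1,move L,goto D. Now: state=D, head=0, tape[-1..2]=0110 (head:  ^)
Step 3: in state D at pos 0, read 1 -> (D,1)->write 1,move L,goto B. Now: state=B, head=-1, tape[-2..2]=00110 (head:  ^)
Step 4: in state B at pos -1, read 0 -> (B,0)->write 1,move L,goto C. Now: state=C, head=-2, tape[-3..2]=001110 (head:  ^)
Step 5: in state C at pos -2, read 0 -> (C,0)->write 1,move L,goto D. Now: state=D, head=-3, tape[-4..2]=0011110 (head:  ^)
Step 6: in state D at pos -3, read 0 -> (D,0)->write 1,move R,goto A. Now: state=A, head=-2, tape[-4..2]=0111110 (head:   ^)
Cells containing 1 after step 6: {-3, -2, -1, 0, 1} -> 5 cell(s)

Answer: 5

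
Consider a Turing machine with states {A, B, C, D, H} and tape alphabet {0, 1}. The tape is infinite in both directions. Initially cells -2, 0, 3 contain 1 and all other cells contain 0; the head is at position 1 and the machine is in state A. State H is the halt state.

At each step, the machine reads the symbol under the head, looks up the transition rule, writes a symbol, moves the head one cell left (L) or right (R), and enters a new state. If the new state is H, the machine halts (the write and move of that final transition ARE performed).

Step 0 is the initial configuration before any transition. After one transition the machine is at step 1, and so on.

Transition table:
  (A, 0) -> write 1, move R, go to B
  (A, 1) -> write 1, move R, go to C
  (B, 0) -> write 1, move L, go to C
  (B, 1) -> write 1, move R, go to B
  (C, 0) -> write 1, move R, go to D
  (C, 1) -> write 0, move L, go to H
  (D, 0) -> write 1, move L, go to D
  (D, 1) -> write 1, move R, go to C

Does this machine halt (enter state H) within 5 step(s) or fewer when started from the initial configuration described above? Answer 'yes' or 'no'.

Answer: yes

Derivation:
Step 1: in state A at pos 1, read 0 -> (A,0)->write 1,move R,goto B. Now: state=B, head=2, tape[-3..4]=01011010 (head:      ^)
Step 2: in state B at pos 2, read 0 -> (B,0)->write 1,move L,goto C. Now: state=C, head=1, tape[-3..4]=01011110 (head:     ^)
Step 3: in state C at pos 1, read 1 -> (C,1)->write 0,move L,goto H. Now: state=H, head=0, tape[-3..4]=01010110 (head:    ^)
State H reached at step 3; 3 <= 5 -> yes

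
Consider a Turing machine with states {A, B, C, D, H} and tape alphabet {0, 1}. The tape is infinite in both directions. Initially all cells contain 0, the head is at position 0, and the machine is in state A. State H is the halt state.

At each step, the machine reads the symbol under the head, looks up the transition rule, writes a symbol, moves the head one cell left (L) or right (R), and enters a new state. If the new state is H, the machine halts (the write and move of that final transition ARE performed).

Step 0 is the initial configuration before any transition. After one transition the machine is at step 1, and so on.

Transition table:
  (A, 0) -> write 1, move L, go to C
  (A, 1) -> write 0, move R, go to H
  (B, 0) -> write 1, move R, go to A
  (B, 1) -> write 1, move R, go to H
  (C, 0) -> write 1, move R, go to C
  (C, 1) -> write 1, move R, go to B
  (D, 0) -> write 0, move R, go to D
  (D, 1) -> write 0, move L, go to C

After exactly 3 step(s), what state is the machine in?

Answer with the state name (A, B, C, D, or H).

Answer: B

Derivation:
Step 1: in state A at pos 0, read 0 -> (A,0)->write 1,move L,goto C. Now: state=C, head=-1, tape[-2..1]=0010 (head:  ^)
Step 2: in state C at pos -1, read 0 -> (C,0)->write 1,move R,goto C. Now: state=C, head=0, tape[-2..1]=0110 (head:   ^)
Step 3: in state C at pos 0, read 1 -> (C,1)->write 1,move R,goto B. Now: state=B, head=1, tape[-2..2]=01100 (head:    ^)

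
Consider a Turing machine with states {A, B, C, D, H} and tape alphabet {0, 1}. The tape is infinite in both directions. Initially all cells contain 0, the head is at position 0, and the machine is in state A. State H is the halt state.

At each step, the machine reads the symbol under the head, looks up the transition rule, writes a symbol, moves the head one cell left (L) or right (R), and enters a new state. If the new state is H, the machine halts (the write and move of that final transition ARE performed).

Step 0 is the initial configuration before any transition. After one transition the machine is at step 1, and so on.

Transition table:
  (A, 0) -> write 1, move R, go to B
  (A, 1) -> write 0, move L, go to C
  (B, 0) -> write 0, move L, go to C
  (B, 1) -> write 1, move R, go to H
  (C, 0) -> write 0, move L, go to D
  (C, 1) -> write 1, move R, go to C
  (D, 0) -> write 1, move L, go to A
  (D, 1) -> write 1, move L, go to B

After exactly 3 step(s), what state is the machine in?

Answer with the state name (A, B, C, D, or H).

Answer: C

Derivation:
Step 1: in state A at pos 0, read 0 -> (A,0)->write 1,move R,goto B. Now: state=B, head=1, tape[-1..2]=0100 (head:   ^)
Step 2: in state B at pos 1, read 0 -> (B,0)->write 0,move L,goto C. Now: state=C, head=0, tape[-1..2]=0100 (head:  ^)
Step 3: in state C at pos 0, read 1 -> (C,1)->write 1,move R,goto C. Now: state=C, head=1, tape[-1..2]=0100 (head:   ^)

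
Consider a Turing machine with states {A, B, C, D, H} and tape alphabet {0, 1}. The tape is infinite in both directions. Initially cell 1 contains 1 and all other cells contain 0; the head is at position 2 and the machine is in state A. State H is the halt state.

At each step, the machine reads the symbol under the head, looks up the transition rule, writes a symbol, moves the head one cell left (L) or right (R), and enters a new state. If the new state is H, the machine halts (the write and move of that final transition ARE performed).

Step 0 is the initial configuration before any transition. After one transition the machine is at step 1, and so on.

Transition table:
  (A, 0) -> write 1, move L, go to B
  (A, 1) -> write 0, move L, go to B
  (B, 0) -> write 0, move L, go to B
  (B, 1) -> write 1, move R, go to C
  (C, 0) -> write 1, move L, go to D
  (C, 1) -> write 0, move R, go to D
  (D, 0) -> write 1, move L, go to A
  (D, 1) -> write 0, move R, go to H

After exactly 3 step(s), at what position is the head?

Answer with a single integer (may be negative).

Step 1: in state A at pos 2, read 0 -> (A,0)->write 1,move L,goto B. Now: state=B, head=1, tape[0..3]=0110 (head:  ^)
Step 2: in state B at pos 1, read 1 -> (B,1)->write 1,move R,goto C. Now: state=C, head=2, tape[0..3]=0110 (head:   ^)
Step 3: in state C at pos 2, read 1 -> (C,1)->write 0,move R,goto D. Now: state=D, head=3, tape[0..4]=01000 (head:    ^)

Answer: 3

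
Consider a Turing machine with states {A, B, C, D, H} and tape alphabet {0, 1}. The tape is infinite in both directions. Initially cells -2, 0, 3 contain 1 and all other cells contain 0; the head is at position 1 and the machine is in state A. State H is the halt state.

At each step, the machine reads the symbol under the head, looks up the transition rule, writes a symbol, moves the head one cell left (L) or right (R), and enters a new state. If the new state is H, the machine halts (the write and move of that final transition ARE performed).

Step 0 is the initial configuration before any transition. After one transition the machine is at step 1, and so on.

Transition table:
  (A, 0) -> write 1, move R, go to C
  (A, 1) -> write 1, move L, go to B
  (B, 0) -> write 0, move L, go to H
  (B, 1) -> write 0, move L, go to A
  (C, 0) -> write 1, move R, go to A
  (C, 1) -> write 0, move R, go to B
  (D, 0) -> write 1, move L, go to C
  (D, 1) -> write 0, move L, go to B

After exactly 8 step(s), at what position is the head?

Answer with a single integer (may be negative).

Answer: 1

Derivation:
Step 1: in state A at pos 1, read 0 -> (A,0)->write 1,move R,goto C. Now: state=C, head=2, tape[-3..4]=01011010 (head:      ^)
Step 2: in state C at pos 2, read 0 -> (C,0)->write 1,move R,goto A. Now: state=A, head=3, tape[-3..4]=01011110 (head:       ^)
Step 3: in state A at pos 3, read 1 -> (A,1)->write 1,move L,goto B. Now: state=B, head=2, tape[-3..4]=01011110 (head:      ^)
Step 4: in state B at pos 2, read 1 -> (B,1)->write 0,move L,goto A. Now: state=A, head=1, tape[-3..4]=01011010 (head:     ^)
Step 5: in state A at pos 1, read 1 -> (A,1)->write 1,move L,goto B. Now: state=B, head=0, tape[-3..4]=01011010 (head:    ^)
Step 6: in state B at pos 0, read 1 -> (B,1)->write 0,move L,goto A. Now: state=A, head=-1, tape[-3..4]=01001010 (head:   ^)
Step 7: in state A at pos -1, read 0 -> (A,0)->write 1,move R,goto C. Now: state=C, head=0, tape[-3..4]=01101010 (head:    ^)
Step 8: in state C at pos 0, read 0 -> (C,0)->write 1,move R,goto A. Now: state=A, head=1, tape[-3..4]=01111010 (head:     ^)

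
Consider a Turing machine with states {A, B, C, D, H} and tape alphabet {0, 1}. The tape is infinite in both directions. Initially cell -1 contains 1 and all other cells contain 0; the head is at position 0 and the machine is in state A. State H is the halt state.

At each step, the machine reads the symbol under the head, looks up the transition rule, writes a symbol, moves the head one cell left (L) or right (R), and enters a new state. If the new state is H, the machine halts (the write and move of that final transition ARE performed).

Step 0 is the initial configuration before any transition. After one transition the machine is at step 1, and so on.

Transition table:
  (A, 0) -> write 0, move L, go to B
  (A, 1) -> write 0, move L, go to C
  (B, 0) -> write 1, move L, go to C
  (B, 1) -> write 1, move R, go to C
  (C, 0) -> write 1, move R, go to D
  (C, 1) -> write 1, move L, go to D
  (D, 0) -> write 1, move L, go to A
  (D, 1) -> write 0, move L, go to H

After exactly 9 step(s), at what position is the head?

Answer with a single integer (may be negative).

Answer: -5

Derivation:
Step 1: in state A at pos 0, read 0 -> (A,0)->write 0,move L,goto B. Now: state=B, head=-1, tape[-2..1]=0100 (head:  ^)
Step 2: in state B at pos -1, read 1 -> (B,1)->write 1,move R,goto C. Now: state=C, head=0, tape[-2..1]=0100 (head:   ^)
Step 3: in state C at pos 0, read 0 -> (C,0)->write 1,move R,goto D. Now: state=D, head=1, tape[-2..2]=01100 (head:    ^)
Step 4: in state D at pos 1, read 0 -> (D,0)->write 1,move L,goto A. Now: state=A, head=0, tape[-2..2]=01110 (head:   ^)
Step 5: in state A at pos 0, read 1 -> (A,1)->write 0,move L,goto C. Now: state=C, head=-1, tape[-2..2]=01010 (head:  ^)
Step 6: in state C at pos -1, read 1 -> (C,1)->write 1,move L,goto D. Now: state=D, head=-2, tape[-3..2]=001010 (head:  ^)
Step 7: in state D at pos -2, read 0 -> (D,0)->write 1,move L,goto A. Now: state=A, head=-3, tape[-4..2]=0011010 (head:  ^)
Step 8: in state A at pos -3, read 0 -> (A,0)->write 0,move L,goto B. Now: state=B, head=-4, tape[-5..2]=00011010 (head:  ^)
Step 9: in state B at pos -4, read 0 -> (B,0)->write 1,move L,goto C. Now: state=C, head=-5, tape[-6..2]=001011010 (head:  ^)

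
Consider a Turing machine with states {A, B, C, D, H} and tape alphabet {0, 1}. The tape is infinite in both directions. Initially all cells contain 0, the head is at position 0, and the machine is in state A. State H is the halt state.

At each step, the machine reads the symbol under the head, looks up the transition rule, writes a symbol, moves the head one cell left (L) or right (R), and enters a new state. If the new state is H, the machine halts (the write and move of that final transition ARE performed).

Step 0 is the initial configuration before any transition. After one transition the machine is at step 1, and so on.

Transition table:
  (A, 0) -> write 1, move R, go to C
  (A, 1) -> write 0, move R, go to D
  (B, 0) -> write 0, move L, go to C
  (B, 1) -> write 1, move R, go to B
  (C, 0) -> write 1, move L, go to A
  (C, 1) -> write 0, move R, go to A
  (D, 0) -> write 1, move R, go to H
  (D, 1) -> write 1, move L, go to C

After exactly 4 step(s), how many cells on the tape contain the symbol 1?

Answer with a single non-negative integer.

Answer: 1

Derivation:
Step 1: in state A at pos 0, read 0 -> (A,0)->write 1,move R,goto C. Now: state=C, head=1, tape[-1..2]=0100 (head:   ^)
Step 2: in state C at pos 1, read 0 -> (C,0)->write 1,move L,goto A. Now: state=A, head=0, tape[-1..2]=0110 (head:  ^)
Step 3: in state A at pos 0, read 1 -> (A,1)->write 0,move R,goto D. Now: state=D, head=1, tape[-1..2]=0010 (head:   ^)
Step 4: in state D at pos 1, read 1 -> (D,1)->write 1,move L,goto C. Now: state=C, head=0, tape[-1..2]=0010 (head:  ^)
Cells containing 1 after step 4: {1} -> 1 cell(s)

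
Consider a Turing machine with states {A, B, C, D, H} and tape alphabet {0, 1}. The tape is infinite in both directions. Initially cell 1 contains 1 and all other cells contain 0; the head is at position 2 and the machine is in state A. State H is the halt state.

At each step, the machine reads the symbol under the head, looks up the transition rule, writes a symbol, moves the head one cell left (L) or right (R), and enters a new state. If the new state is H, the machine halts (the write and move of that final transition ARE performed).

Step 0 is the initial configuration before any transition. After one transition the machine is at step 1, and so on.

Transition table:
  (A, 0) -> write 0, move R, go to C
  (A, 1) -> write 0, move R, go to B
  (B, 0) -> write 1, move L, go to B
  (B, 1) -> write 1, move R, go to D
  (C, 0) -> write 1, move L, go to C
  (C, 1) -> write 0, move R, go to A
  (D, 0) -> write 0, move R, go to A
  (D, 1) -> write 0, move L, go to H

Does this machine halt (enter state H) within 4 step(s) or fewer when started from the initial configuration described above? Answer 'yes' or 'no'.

Step 1: in state A at pos 2, read 0 -> (A,0)->write 0,move R,goto C. Now: state=C, head=3, tape[0..4]=01000 (head:    ^)
Step 2: in state C at pos 3, read 0 -> (C,0)->write 1,move L,goto C. Now: state=C, head=2, tape[0..4]=01010 (head:   ^)
Step 3: in state C at pos 2, read 0 -> (C,0)->write 1,move L,goto C. Now: state=C, head=1, tape[0..4]=01110 (head:  ^)
Step 4: in state C at pos 1, read 1 -> (C,1)->write 0,move R,goto A. Now: state=A, head=2, tape[0..4]=00110 (head:   ^)
After 4 step(s): state = A (not H) -> not halted within 4 -> no

Answer: no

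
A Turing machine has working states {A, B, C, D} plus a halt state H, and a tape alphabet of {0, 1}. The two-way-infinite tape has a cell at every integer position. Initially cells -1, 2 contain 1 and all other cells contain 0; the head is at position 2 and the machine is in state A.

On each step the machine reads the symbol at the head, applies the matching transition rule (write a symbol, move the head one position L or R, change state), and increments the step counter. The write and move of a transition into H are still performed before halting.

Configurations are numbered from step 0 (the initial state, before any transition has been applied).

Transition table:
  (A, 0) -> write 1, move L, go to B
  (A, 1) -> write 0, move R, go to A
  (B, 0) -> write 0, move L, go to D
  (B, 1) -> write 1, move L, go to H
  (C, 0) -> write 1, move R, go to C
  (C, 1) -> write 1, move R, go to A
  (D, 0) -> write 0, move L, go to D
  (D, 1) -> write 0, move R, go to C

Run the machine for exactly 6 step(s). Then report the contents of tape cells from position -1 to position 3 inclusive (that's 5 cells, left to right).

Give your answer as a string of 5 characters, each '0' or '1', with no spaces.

Step 1: in state A at pos 2, read 1 -> (A,1)->write 0,move R,goto A. Now: state=A, head=3, tape[-2..4]=0100000 (head:      ^)
Step 2: in state A at pos 3, read 0 -> (A,0)->write 1,move L,goto B. Now: state=B, head=2, tape[-2..4]=0100010 (head:     ^)
Step 3: in state B at pos 2, read 0 -> (B,0)->write 0,move L,goto D. Now: state=D, head=1, tape[-2..4]=0100010 (head:    ^)
Step 4: in state D at pos 1, read 0 -> (D,0)->write 0,move L,goto D. Now: state=D, head=0, tape[-2..4]=0100010 (head:   ^)
Step 5: in state D at pos 0, read 0 -> (D,0)->write 0,move L,goto D. Now: state=D, head=-1, tape[-2..4]=0100010 (head:  ^)
Step 6: in state D at pos -1, read 1 -> (D,1)->write 0,move R,goto C. Now: state=C, head=0, tape[-2..4]=0000010 (head:   ^)

Answer: 00001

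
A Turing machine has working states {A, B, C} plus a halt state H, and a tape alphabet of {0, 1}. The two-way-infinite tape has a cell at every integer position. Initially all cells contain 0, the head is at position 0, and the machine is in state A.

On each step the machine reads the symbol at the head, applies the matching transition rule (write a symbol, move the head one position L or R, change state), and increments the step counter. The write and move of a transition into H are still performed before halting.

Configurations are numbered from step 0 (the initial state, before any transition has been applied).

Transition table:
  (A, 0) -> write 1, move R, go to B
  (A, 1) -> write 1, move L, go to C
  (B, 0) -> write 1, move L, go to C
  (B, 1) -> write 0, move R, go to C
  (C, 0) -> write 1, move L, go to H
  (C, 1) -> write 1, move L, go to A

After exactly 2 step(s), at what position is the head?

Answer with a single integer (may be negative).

Answer: 0

Derivation:
Step 1: in state A at pos 0, read 0 -> (A,0)->write 1,move R,goto B. Now: state=B, head=1, tape[-1..2]=0100 (head:   ^)
Step 2: in state B at pos 1, read 0 -> (B,0)->write 1,move L,goto C. Now: state=C, head=0, tape[-1..2]=0110 (head:  ^)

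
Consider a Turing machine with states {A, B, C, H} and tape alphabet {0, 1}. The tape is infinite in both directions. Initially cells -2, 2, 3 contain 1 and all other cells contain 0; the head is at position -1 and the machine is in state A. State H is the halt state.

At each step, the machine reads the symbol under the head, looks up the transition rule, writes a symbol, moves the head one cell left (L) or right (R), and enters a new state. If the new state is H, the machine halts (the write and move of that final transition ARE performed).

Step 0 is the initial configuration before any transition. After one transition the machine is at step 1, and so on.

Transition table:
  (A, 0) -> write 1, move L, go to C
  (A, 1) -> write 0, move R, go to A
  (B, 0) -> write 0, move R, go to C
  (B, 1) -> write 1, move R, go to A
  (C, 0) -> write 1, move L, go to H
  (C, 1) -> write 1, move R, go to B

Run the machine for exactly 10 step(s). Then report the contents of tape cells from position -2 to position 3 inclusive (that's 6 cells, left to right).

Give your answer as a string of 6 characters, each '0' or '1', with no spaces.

Step 1: in state A at pos -1, read 0 -> (A,0)->write 1,move L,goto C. Now: state=C, head=-2, tape[-3..4]=01100110 (head:  ^)
Step 2: in state C at pos -2, read 1 -> (C,1)->write 1,move R,goto B. Now: state=B, head=-1, tape[-3..4]=01100110 (head:   ^)
Step 3: in state B at pos -1, read 1 -> (B,1)->write 1,move R,goto A. Now: state=A, head=0, tape[-3..4]=01100110 (head:    ^)
Step 4: in state A at pos 0, read 0 -> (A,0)->write 1,move L,goto C. Now: state=C, head=-1, tape[-3..4]=01110110 (head:   ^)
Step 5: in state C at pos -1, read 1 -> (C,1)->write 1,move R,goto B. Now: state=B, head=0, tape[-3..4]=01110110 (head:    ^)
Step 6: in state B at pos 0, read 1 -> (B,1)->write 1,move R,goto A. Now: state=A, head=1, tape[-3..4]=01110110 (head:     ^)
Step 7: in state A at pos 1, read 0 -> (A,0)->write 1,move L,goto C. Now: state=C, head=0, tape[-3..4]=01111110 (head:    ^)
Step 8: in state C at pos 0, read 1 -> (C,1)->write 1,move R,goto B. Now: state=B, head=1, tape[-3..4]=01111110 (head:     ^)
Step 9: in state B at pos 1, read 1 -> (B,1)->write 1,move R,goto A. Now: state=A, head=2, tape[-3..4]=01111110 (head:      ^)
Step 10: in state A at pos 2, read 1 -> (A,1)->write 0,move R,goto A. Now: state=A, head=3, tape[-3..4]=01111010 (head:       ^)

Answer: 111101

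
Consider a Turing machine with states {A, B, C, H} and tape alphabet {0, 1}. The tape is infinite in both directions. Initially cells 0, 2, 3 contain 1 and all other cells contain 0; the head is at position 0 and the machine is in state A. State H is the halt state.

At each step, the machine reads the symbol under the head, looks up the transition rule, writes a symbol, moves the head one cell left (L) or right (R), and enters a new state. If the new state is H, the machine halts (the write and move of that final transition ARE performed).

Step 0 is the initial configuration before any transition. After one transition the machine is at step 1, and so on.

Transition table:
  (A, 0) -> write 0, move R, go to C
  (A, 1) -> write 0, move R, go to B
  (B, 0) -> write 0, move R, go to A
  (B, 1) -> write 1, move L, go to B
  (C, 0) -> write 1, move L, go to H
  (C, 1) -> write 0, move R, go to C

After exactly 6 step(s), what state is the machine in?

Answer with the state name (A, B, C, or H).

Answer: B

Derivation:
Step 1: in state A at pos 0, read 1 -> (A,1)->write 0,move R,goto B. Now: state=B, head=1, tape[-1..4]=000110 (head:   ^)
Step 2: in state B at pos 1, read 0 -> (B,0)->write 0,move R,goto A. Now: state=A, head=2, tape[-1..4]=000110 (head:    ^)
Step 3: in state A at pos 2, read 1 -> (A,1)->write 0,move R,goto B. Now: state=B, head=3, tape[-1..4]=000010 (head:     ^)
Step 4: in state B at pos 3, read 1 -> (B,1)->write 1,move L,goto B. Now: state=B, head=2, tape[-1..4]=000010 (head:    ^)
Step 5: in state B at pos 2, read 0 -> (B,0)->write 0,move R,goto A. Now: state=A, head=3, tape[-1..4]=000010 (head:     ^)
Step 6: in state A at pos 3, read 1 -> (A,1)->write 0,move R,goto B. Now: state=B, head=4, tape[-1..5]=0000000 (head:      ^)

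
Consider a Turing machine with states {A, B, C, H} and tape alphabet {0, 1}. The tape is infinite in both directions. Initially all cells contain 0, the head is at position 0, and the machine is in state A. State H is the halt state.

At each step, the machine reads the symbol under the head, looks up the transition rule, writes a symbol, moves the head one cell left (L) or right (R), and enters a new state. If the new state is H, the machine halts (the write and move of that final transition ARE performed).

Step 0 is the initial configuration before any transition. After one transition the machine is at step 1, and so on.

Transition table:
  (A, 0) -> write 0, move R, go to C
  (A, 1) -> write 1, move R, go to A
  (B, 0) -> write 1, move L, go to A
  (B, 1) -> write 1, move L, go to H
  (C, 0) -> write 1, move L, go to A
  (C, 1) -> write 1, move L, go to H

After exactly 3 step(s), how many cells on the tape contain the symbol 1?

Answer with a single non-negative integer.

Answer: 1

Derivation:
Step 1: in state A at pos 0, read 0 -> (A,0)->write 0,move R,goto C. Now: state=C, head=1, tape[-1..2]=0000 (head:   ^)
Step 2: in state C at pos 1, read 0 -> (C,0)->write 1,move L,goto A. Now: state=A, head=0, tape[-1..2]=0010 (head:  ^)
Step 3: in state A at pos 0, read 0 -> (A,0)->write 0,move R,goto C. Now: state=C, head=1, tape[-1..2]=0010 (head:   ^)
Cells containing 1 after step 3: {1} -> 1 cell(s)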